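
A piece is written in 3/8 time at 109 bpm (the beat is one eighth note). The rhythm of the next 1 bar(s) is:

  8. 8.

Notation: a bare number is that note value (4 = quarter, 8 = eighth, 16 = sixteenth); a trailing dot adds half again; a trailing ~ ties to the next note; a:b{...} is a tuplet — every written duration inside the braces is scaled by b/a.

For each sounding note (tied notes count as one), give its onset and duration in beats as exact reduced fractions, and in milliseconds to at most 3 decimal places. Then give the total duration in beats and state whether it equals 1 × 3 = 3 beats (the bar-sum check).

1) 0.0ms=0b +825.688ms=3/2b
2) 825.688ms=3/2b +825.688ms=3/2b
Σ=3b of 3 (109bpm 3/8) — PASS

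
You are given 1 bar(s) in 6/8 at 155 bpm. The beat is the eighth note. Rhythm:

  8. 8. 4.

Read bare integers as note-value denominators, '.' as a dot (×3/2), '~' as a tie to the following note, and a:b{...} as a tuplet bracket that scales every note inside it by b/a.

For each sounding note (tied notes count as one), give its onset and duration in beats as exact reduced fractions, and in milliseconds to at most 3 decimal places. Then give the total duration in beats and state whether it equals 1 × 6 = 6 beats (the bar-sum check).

1) 0.0ms=0b +580.645ms=3/2b
2) 580.645ms=3/2b +580.645ms=3/2b
3) 1161.29ms=3b +1161.29ms=3b
Σ=6b of 6 (155bpm 6/8) — PASS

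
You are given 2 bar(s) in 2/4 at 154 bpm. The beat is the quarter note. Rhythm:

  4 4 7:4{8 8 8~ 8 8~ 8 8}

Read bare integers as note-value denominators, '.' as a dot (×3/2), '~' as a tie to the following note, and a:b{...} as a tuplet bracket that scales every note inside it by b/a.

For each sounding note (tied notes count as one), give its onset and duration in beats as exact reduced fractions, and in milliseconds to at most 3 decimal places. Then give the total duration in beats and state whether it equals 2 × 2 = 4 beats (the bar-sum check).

1) 0.0ms=0b +389.61ms=1b
2) 389.61ms=1b +389.61ms=1b
3) 779.221ms=2b +111.317ms=2/7b
4) 890.538ms=16/7b +111.317ms=2/7b
5) 1001.855ms=18/7b +222.635ms=4/7b
6) 1224.49ms=22/7b +222.635ms=4/7b
7) 1447.124ms=26/7b +111.317ms=2/7b
Σ=4b of 4 (154bpm 2/4) — PASS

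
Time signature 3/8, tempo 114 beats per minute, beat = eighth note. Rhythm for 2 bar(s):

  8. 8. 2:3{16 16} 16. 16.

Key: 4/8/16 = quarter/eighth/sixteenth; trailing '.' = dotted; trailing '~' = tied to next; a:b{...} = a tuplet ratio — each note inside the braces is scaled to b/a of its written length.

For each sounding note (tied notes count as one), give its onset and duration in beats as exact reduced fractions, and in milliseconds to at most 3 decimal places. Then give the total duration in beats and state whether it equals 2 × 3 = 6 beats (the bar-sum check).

1) 0.0ms=0b +789.474ms=3/2b
2) 789.474ms=3/2b +789.474ms=3/2b
3) 1578.947ms=3b +394.737ms=3/4b
4) 1973.684ms=15/4b +394.737ms=3/4b
5) 2368.421ms=9/2b +394.737ms=3/4b
6) 2763.158ms=21/4b +394.737ms=3/4b
Σ=6b of 6 (114bpm 3/8) — PASS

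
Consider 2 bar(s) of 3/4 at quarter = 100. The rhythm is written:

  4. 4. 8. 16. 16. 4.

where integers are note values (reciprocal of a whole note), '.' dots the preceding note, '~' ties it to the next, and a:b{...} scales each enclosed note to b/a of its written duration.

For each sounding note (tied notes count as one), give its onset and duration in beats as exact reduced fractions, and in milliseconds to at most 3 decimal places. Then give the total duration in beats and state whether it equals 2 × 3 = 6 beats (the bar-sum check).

1) 0.0ms=0b +900.0ms=3/2b
2) 900.0ms=3/2b +900.0ms=3/2b
3) 1800.0ms=3b +450.0ms=3/4b
4) 2250.0ms=15/4b +225.0ms=3/8b
5) 2475.0ms=33/8b +225.0ms=3/8b
6) 2700.0ms=9/2b +900.0ms=3/2b
Σ=6b of 6 (100bpm 3/4) — PASS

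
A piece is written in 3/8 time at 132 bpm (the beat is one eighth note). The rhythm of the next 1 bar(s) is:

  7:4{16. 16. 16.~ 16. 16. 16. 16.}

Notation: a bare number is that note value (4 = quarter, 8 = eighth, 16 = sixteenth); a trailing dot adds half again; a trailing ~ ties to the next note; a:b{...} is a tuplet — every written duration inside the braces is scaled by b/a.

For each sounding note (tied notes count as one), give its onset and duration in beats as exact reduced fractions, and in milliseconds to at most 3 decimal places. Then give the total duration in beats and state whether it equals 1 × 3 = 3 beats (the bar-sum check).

1) 0.0ms=0b +194.805ms=3/7b
2) 194.805ms=3/7b +194.805ms=3/7b
3) 389.61ms=6/7b +389.61ms=6/7b
4) 779.221ms=12/7b +194.805ms=3/7b
5) 974.026ms=15/7b +194.805ms=3/7b
6) 1168.831ms=18/7b +194.805ms=3/7b
Σ=3b of 3 (132bpm 3/8) — PASS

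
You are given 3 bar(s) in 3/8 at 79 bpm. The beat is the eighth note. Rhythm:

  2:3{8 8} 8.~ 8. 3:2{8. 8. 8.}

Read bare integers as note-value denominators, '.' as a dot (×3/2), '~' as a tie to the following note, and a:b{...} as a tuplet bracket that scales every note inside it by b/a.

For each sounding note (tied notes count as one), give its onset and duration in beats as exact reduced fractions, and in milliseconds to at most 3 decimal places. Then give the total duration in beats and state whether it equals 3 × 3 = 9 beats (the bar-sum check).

1) 0.0ms=0b +1139.241ms=3/2b
2) 1139.241ms=3/2b +1139.241ms=3/2b
3) 2278.481ms=3b +2278.481ms=3b
4) 4556.962ms=6b +759.494ms=1b
5) 5316.456ms=7b +759.494ms=1b
6) 6075.949ms=8b +759.494ms=1b
Σ=9b of 9 (79bpm 3/8) — PASS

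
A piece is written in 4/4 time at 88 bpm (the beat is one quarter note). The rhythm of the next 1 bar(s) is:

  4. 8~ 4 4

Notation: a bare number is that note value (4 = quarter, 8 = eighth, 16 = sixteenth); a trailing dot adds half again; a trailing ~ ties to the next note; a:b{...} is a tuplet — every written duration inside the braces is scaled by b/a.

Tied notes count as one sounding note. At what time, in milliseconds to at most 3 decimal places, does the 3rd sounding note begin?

note 3 onset = 3b = 2045.455ms

1. 0.0ms @ 0 + 1022.727ms (3/2)
2. 1022.727ms @ 3/2 + 1022.727ms (3/2)
3. 2045.455ms @ 3 + 681.818ms (1)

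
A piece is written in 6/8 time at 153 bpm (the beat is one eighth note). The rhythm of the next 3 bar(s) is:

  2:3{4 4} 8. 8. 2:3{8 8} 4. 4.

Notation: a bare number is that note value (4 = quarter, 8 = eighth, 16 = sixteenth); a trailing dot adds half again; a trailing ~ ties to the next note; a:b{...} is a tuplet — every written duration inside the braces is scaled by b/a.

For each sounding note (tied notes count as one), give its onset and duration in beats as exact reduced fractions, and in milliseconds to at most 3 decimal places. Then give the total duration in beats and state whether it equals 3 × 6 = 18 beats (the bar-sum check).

1) 0.0ms=0b +1176.471ms=3b
2) 1176.471ms=3b +1176.471ms=3b
3) 2352.941ms=6b +588.235ms=3/2b
4) 2941.176ms=15/2b +588.235ms=3/2b
5) 3529.412ms=9b +588.235ms=3/2b
6) 4117.647ms=21/2b +588.235ms=3/2b
7) 4705.882ms=12b +1176.471ms=3b
8) 5882.353ms=15b +1176.471ms=3b
Σ=18b of 18 (153bpm 6/8) — PASS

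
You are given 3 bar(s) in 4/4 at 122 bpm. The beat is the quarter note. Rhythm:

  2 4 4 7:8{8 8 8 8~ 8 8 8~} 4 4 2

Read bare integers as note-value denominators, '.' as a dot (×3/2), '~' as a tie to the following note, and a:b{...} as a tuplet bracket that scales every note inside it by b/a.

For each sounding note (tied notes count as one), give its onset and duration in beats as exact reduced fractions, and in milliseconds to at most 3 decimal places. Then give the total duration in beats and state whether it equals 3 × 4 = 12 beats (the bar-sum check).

1) 0.0ms=0b +983.607ms=2b
2) 983.607ms=2b +491.803ms=1b
3) 1475.41ms=3b +491.803ms=1b
4) 1967.213ms=4b +281.03ms=4/7b
5) 2248.244ms=32/7b +281.03ms=4/7b
6) 2529.274ms=36/7b +281.03ms=4/7b
7) 2810.304ms=40/7b +562.061ms=8/7b
8) 3372.365ms=48/7b +281.03ms=4/7b
9) 3653.396ms=52/7b +772.834ms=11/7b
10) 4426.23ms=9b +491.803ms=1b
11) 4918.033ms=10b +983.607ms=2b
Σ=12b of 12 (122bpm 4/4) — PASS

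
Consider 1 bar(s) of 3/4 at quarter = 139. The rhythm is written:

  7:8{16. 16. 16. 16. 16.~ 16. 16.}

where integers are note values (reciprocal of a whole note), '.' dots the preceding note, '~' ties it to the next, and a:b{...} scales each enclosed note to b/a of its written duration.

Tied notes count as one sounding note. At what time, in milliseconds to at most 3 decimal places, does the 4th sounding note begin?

1. 0.0ms @ 0 + 184.995ms (3/7)
2. 184.995ms @ 3/7 + 184.995ms (3/7)
3. 369.99ms @ 6/7 + 184.995ms (3/7)
4. 554.985ms @ 9/7 + 184.995ms (3/7)
5. 739.979ms @ 12/7 + 369.99ms (6/7)
6. 1109.969ms @ 18/7 + 184.995ms (3/7)

note 4 onset = 9/7b = 554.985ms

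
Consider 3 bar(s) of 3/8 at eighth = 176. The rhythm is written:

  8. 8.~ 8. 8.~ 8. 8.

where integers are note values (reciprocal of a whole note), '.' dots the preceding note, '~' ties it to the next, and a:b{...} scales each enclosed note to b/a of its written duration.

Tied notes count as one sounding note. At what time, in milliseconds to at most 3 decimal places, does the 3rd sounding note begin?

1. 0.0ms @ 0 + 511.364ms (3/2)
2. 511.364ms @ 3/2 + 1022.727ms (3)
3. 1534.091ms @ 9/2 + 1022.727ms (3)
4. 2556.818ms @ 15/2 + 511.364ms (3/2)

note 3 onset = 9/2b = 1534.091ms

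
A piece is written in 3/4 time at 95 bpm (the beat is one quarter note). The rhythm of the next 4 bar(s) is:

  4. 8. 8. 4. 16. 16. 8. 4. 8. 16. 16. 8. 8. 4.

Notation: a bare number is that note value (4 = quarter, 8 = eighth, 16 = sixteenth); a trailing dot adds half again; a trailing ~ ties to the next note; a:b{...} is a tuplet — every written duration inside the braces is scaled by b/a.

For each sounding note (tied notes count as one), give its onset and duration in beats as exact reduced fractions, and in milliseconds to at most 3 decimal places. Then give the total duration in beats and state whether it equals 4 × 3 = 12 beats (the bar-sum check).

1) 0.0ms=0b +947.368ms=3/2b
2) 947.368ms=3/2b +473.684ms=3/4b
3) 1421.053ms=9/4b +473.684ms=3/4b
4) 1894.737ms=3b +947.368ms=3/2b
5) 2842.105ms=9/2b +236.842ms=3/8b
6) 3078.947ms=39/8b +236.842ms=3/8b
7) 3315.789ms=21/4b +473.684ms=3/4b
8) 3789.474ms=6b +947.368ms=3/2b
9) 4736.842ms=15/2b +473.684ms=3/4b
10) 5210.526ms=33/4b +236.842ms=3/8b
11) 5447.368ms=69/8b +236.842ms=3/8b
12) 5684.211ms=9b +473.684ms=3/4b
13) 6157.895ms=39/4b +473.684ms=3/4b
14) 6631.579ms=21/2b +947.368ms=3/2b
Σ=12b of 12 (95bpm 3/4) — PASS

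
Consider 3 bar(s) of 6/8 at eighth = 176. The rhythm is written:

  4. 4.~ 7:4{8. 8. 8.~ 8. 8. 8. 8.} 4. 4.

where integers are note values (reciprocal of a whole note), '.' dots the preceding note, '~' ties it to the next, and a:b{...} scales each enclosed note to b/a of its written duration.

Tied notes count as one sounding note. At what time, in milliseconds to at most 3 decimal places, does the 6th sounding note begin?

1. 0.0ms @ 0 + 1022.727ms (3)
2. 1022.727ms @ 3 + 1314.935ms (27/7)
3. 2337.662ms @ 48/7 + 292.208ms (6/7)
4. 2629.87ms @ 54/7 + 584.416ms (12/7)
5. 3214.286ms @ 66/7 + 292.208ms (6/7)
6. 3506.494ms @ 72/7 + 292.208ms (6/7)
7. 3798.701ms @ 78/7 + 292.208ms (6/7)
8. 4090.909ms @ 12 + 1022.727ms (3)
9. 5113.636ms @ 15 + 1022.727ms (3)

note 6 onset = 72/7b = 3506.494ms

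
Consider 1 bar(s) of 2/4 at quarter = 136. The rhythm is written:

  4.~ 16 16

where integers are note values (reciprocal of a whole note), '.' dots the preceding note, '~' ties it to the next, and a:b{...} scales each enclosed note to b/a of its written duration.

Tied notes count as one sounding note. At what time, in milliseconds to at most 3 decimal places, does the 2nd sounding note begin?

1. 0.0ms @ 0 + 772.059ms (7/4)
2. 772.059ms @ 7/4 + 110.294ms (1/4)

note 2 onset = 7/4b = 772.059ms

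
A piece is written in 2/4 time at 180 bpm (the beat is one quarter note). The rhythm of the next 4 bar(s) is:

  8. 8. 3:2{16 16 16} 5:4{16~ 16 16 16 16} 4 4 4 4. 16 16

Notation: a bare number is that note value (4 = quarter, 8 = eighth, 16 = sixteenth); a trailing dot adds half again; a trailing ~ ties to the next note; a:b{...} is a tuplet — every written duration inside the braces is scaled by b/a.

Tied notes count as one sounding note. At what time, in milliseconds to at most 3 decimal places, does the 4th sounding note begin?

1. 0.0ms @ 0 + 250.0ms (3/4)
2. 250.0ms @ 3/4 + 250.0ms (3/4)
3. 500.0ms @ 3/2 + 55.556ms (1/6)
4. 555.556ms @ 5/3 + 55.556ms (1/6)
5. 611.111ms @ 11/6 + 55.556ms (1/6)
6. 666.667ms @ 2 + 133.333ms (2/5)
7. 800.0ms @ 12/5 + 66.667ms (1/5)
8. 866.667ms @ 13/5 + 66.667ms (1/5)
9. 933.333ms @ 14/5 + 66.667ms (1/5)
10. 1000.0ms @ 3 + 333.333ms (1)
11. 1333.333ms @ 4 + 333.333ms (1)
12. 1666.667ms @ 5 + 333.333ms (1)
13. 2000.0ms @ 6 + 500.0ms (3/2)
14. 2500.0ms @ 15/2 + 83.333ms (1/4)
15. 2583.333ms @ 31/4 + 83.333ms (1/4)

note 4 onset = 5/3b = 555.556ms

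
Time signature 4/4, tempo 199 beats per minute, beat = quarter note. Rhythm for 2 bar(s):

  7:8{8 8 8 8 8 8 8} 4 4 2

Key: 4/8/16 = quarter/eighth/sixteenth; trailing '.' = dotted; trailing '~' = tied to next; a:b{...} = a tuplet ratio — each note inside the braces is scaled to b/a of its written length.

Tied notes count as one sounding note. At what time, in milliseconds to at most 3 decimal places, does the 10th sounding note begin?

1. 0.0ms @ 0 + 172.29ms (4/7)
2. 172.29ms @ 4/7 + 172.29ms (4/7)
3. 344.58ms @ 8/7 + 172.29ms (4/7)
4. 516.87ms @ 12/7 + 172.29ms (4/7)
5. 689.16ms @ 16/7 + 172.29ms (4/7)
6. 861.45ms @ 20/7 + 172.29ms (4/7)
7. 1033.74ms @ 24/7 + 172.29ms (4/7)
8. 1206.03ms @ 4 + 301.508ms (1)
9. 1507.538ms @ 5 + 301.508ms (1)
10. 1809.045ms @ 6 + 603.015ms (2)

note 10 onset = 6b = 1809.045ms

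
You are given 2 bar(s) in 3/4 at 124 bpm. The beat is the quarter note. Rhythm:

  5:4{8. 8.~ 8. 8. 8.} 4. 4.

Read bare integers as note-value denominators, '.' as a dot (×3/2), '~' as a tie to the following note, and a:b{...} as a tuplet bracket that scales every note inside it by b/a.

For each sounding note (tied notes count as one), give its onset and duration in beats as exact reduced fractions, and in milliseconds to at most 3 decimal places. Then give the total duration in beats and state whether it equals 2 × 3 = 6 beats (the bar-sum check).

1) 0.0ms=0b +290.323ms=3/5b
2) 290.323ms=3/5b +580.645ms=6/5b
3) 870.968ms=9/5b +290.323ms=3/5b
4) 1161.29ms=12/5b +290.323ms=3/5b
5) 1451.613ms=3b +725.806ms=3/2b
6) 2177.419ms=9/2b +725.806ms=3/2b
Σ=6b of 6 (124bpm 3/4) — PASS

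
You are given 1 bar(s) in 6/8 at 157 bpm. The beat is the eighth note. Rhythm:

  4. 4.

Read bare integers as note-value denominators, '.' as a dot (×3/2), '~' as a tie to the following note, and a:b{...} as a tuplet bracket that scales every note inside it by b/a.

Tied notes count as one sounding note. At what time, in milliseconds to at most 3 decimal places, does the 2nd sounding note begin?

1. 0.0ms @ 0 + 1146.497ms (3)
2. 1146.497ms @ 3 + 1146.497ms (3)

note 2 onset = 3b = 1146.497ms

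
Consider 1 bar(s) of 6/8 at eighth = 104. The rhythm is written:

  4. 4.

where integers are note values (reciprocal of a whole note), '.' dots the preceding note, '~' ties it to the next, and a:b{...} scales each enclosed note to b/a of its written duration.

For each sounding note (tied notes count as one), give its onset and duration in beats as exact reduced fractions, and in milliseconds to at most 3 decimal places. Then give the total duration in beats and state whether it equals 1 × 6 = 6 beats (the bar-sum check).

1) 0.0ms=0b +1730.769ms=3b
2) 1730.769ms=3b +1730.769ms=3b
Σ=6b of 6 (104bpm 6/8) — PASS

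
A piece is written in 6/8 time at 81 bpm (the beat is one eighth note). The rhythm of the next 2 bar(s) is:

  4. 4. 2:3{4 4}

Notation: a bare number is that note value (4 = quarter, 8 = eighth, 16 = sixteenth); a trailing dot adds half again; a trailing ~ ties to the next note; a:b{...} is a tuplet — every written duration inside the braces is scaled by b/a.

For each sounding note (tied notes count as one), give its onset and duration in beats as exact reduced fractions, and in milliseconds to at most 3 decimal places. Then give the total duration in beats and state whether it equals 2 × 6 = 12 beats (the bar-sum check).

1) 0.0ms=0b +2222.222ms=3b
2) 2222.222ms=3b +2222.222ms=3b
3) 4444.444ms=6b +2222.222ms=3b
4) 6666.667ms=9b +2222.222ms=3b
Σ=12b of 12 (81bpm 6/8) — PASS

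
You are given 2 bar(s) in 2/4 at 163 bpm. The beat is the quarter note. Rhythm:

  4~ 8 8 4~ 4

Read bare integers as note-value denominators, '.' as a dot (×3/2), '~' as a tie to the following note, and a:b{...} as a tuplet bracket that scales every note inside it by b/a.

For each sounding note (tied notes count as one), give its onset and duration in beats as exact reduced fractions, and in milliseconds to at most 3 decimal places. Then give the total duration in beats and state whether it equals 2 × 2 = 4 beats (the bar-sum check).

1) 0.0ms=0b +552.147ms=3/2b
2) 552.147ms=3/2b +184.049ms=1/2b
3) 736.196ms=2b +736.196ms=2b
Σ=4b of 4 (163bpm 2/4) — PASS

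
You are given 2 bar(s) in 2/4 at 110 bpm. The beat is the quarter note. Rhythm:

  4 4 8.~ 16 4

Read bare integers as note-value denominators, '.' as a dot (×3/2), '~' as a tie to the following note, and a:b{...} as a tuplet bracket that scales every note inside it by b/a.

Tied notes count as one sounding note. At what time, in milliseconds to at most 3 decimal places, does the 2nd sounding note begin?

note 2 onset = 1b = 545.455ms

1. 0.0ms @ 0 + 545.455ms (1)
2. 545.455ms @ 1 + 545.455ms (1)
3. 1090.909ms @ 2 + 545.455ms (1)
4. 1636.364ms @ 3 + 545.455ms (1)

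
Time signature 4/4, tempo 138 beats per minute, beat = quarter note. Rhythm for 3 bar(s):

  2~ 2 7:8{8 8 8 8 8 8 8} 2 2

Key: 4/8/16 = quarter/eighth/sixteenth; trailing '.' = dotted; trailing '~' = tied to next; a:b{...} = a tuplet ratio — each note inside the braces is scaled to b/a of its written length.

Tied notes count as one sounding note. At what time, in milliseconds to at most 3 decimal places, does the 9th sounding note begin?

note 9 onset = 8b = 3478.261ms

1. 0.0ms @ 0 + 1739.13ms (4)
2. 1739.13ms @ 4 + 248.447ms (4/7)
3. 1987.578ms @ 32/7 + 248.447ms (4/7)
4. 2236.025ms @ 36/7 + 248.447ms (4/7)
5. 2484.472ms @ 40/7 + 248.447ms (4/7)
6. 2732.919ms @ 44/7 + 248.447ms (4/7)
7. 2981.366ms @ 48/7 + 248.447ms (4/7)
8. 3229.814ms @ 52/7 + 248.447ms (4/7)
9. 3478.261ms @ 8 + 869.565ms (2)
10. 4347.826ms @ 10 + 869.565ms (2)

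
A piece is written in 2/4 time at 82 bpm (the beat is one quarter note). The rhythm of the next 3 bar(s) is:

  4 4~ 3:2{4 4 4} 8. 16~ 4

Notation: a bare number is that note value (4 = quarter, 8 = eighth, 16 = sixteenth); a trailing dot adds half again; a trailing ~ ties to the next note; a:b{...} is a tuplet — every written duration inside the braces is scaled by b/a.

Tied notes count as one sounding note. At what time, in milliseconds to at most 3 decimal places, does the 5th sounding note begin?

note 5 onset = 4b = 2926.829ms

1. 0.0ms @ 0 + 731.707ms (1)
2. 731.707ms @ 1 + 1219.512ms (5/3)
3. 1951.22ms @ 8/3 + 487.805ms (2/3)
4. 2439.024ms @ 10/3 + 487.805ms (2/3)
5. 2926.829ms @ 4 + 548.78ms (3/4)
6. 3475.61ms @ 19/4 + 914.634ms (5/4)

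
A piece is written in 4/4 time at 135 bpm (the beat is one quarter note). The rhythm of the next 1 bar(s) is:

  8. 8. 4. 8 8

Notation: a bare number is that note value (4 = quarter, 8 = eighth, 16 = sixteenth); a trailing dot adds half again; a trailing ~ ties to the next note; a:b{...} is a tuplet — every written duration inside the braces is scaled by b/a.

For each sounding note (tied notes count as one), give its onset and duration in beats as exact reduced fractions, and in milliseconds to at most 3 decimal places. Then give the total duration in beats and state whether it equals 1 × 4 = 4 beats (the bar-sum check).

1) 0.0ms=0b +333.333ms=3/4b
2) 333.333ms=3/4b +333.333ms=3/4b
3) 666.667ms=3/2b +666.667ms=3/2b
4) 1333.333ms=3b +222.222ms=1/2b
5) 1555.556ms=7/2b +222.222ms=1/2b
Σ=4b of 4 (135bpm 4/4) — PASS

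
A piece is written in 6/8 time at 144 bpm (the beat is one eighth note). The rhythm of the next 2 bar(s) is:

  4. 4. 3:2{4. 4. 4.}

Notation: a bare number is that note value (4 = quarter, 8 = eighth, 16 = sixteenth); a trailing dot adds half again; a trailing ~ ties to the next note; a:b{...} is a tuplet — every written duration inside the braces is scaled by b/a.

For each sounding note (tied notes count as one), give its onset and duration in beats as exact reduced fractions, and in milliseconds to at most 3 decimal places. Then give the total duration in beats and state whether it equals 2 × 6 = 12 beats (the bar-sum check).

1) 0.0ms=0b +1250.0ms=3b
2) 1250.0ms=3b +1250.0ms=3b
3) 2500.0ms=6b +833.333ms=2b
4) 3333.333ms=8b +833.333ms=2b
5) 4166.667ms=10b +833.333ms=2b
Σ=12b of 12 (144bpm 6/8) — PASS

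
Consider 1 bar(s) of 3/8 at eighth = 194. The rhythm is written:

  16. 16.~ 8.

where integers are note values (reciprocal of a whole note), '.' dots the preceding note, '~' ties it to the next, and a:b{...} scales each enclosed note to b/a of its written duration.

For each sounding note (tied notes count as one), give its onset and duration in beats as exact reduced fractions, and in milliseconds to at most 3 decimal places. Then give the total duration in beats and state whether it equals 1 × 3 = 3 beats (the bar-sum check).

1) 0.0ms=0b +231.959ms=3/4b
2) 231.959ms=3/4b +695.876ms=9/4b
Σ=3b of 3 (194bpm 3/8) — PASS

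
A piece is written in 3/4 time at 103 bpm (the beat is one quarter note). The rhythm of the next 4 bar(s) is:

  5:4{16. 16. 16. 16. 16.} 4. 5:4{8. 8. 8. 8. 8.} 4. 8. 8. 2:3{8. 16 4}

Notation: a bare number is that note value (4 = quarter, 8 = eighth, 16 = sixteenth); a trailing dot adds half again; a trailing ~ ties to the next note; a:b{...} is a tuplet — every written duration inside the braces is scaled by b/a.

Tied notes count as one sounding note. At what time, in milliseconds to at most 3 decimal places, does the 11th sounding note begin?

1. 0.0ms @ 0 + 174.757ms (3/10)
2. 174.757ms @ 3/10 + 174.757ms (3/10)
3. 349.515ms @ 3/5 + 174.757ms (3/10)
4. 524.272ms @ 9/10 + 174.757ms (3/10)
5. 699.029ms @ 6/5 + 174.757ms (3/10)
6. 873.786ms @ 3/2 + 873.786ms (3/2)
7. 1747.573ms @ 3 + 349.515ms (3/5)
8. 2097.087ms @ 18/5 + 349.515ms (3/5)
9. 2446.602ms @ 21/5 + 349.515ms (3/5)
10. 2796.117ms @ 24/5 + 349.515ms (3/5)
11. 3145.631ms @ 27/5 + 349.515ms (3/5)
12. 3495.146ms @ 6 + 873.786ms (3/2)
13. 4368.932ms @ 15/2 + 436.893ms (3/4)
14. 4805.825ms @ 33/4 + 436.893ms (3/4)
15. 5242.718ms @ 9 + 655.34ms (9/8)
16. 5898.058ms @ 81/8 + 218.447ms (3/8)
17. 6116.505ms @ 21/2 + 873.786ms (3/2)

note 11 onset = 27/5b = 3145.631ms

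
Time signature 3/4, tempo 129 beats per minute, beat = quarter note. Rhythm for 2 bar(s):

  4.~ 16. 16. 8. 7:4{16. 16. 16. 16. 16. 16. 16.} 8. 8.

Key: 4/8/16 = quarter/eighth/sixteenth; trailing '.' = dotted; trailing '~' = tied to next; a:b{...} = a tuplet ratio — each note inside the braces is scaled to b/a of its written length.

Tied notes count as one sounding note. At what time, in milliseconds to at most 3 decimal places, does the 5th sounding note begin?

1. 0.0ms @ 0 + 872.093ms (15/8)
2. 872.093ms @ 15/8 + 174.419ms (3/8)
3. 1046.512ms @ 9/4 + 348.837ms (3/4)
4. 1395.349ms @ 3 + 99.668ms (3/14)
5. 1495.017ms @ 45/14 + 99.668ms (3/14)
6. 1594.684ms @ 24/7 + 99.668ms (3/14)
7. 1694.352ms @ 51/14 + 99.668ms (3/14)
8. 1794.02ms @ 27/7 + 99.668ms (3/14)
9. 1893.688ms @ 57/14 + 99.668ms (3/14)
10. 1993.355ms @ 30/7 + 99.668ms (3/14)
11. 2093.023ms @ 9/2 + 348.837ms (3/4)
12. 2441.86ms @ 21/4 + 348.837ms (3/4)

note 5 onset = 45/14b = 1495.017ms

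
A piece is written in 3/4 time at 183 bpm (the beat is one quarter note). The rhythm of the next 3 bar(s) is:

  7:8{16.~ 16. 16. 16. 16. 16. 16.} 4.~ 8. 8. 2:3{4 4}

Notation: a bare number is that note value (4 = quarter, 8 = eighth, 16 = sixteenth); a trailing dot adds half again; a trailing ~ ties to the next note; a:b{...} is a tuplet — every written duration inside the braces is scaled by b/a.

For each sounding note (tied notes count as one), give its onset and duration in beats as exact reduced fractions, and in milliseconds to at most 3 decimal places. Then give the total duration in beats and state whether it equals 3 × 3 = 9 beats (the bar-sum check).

1) 0.0ms=0b +281.03ms=6/7b
2) 281.03ms=6/7b +140.515ms=3/7b
3) 421.546ms=9/7b +140.515ms=3/7b
4) 562.061ms=12/7b +140.515ms=3/7b
5) 702.576ms=15/7b +140.515ms=3/7b
6) 843.091ms=18/7b +140.515ms=3/7b
7) 983.607ms=3b +737.705ms=9/4b
8) 1721.311ms=21/4b +245.902ms=3/4b
9) 1967.213ms=6b +491.803ms=3/2b
10) 2459.016ms=15/2b +491.803ms=3/2b
Σ=9b of 9 (183bpm 3/4) — PASS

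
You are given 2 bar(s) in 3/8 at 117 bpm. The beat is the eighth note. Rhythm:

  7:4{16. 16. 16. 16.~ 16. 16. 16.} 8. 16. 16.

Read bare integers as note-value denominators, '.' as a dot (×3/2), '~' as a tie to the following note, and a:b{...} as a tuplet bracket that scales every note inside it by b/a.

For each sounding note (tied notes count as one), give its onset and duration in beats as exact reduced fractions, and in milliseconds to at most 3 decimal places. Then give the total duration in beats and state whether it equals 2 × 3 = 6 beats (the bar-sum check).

1) 0.0ms=0b +219.78ms=3/7b
2) 219.78ms=3/7b +219.78ms=3/7b
3) 439.56ms=6/7b +219.78ms=3/7b
4) 659.341ms=9/7b +439.56ms=6/7b
5) 1098.901ms=15/7b +219.78ms=3/7b
6) 1318.681ms=18/7b +219.78ms=3/7b
7) 1538.462ms=3b +769.231ms=3/2b
8) 2307.692ms=9/2b +384.615ms=3/4b
9) 2692.308ms=21/4b +384.615ms=3/4b
Σ=6b of 6 (117bpm 3/8) — PASS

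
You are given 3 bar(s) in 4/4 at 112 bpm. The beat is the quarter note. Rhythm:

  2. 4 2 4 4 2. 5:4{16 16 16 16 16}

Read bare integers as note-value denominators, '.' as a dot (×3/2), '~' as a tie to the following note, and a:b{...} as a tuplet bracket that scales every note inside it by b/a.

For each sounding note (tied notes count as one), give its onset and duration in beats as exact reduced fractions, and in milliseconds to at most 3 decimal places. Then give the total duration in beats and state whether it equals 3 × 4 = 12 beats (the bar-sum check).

1) 0.0ms=0b +1607.143ms=3b
2) 1607.143ms=3b +535.714ms=1b
3) 2142.857ms=4b +1071.429ms=2b
4) 3214.286ms=6b +535.714ms=1b
5) 3750.0ms=7b +535.714ms=1b
6) 4285.714ms=8b +1607.143ms=3b
7) 5892.857ms=11b +107.143ms=1/5b
8) 6000.0ms=56/5b +107.143ms=1/5b
9) 6107.143ms=57/5b +107.143ms=1/5b
10) 6214.286ms=58/5b +107.143ms=1/5b
11) 6321.429ms=59/5b +107.143ms=1/5b
Σ=12b of 12 (112bpm 4/4) — PASS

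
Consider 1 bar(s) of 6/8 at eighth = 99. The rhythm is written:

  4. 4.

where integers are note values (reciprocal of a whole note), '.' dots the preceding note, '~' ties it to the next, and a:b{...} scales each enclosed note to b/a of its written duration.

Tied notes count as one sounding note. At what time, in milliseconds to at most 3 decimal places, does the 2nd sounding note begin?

note 2 onset = 3b = 1818.182ms

1. 0.0ms @ 0 + 1818.182ms (3)
2. 1818.182ms @ 3 + 1818.182ms (3)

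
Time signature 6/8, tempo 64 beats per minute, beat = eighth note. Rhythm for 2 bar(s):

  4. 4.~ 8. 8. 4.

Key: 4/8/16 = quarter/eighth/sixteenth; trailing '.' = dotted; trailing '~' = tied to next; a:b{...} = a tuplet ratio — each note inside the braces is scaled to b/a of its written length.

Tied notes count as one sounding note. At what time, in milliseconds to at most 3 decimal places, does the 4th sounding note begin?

note 4 onset = 9b = 8437.5ms

1. 0.0ms @ 0 + 2812.5ms (3)
2. 2812.5ms @ 3 + 4218.75ms (9/2)
3. 7031.25ms @ 15/2 + 1406.25ms (3/2)
4. 8437.5ms @ 9 + 2812.5ms (3)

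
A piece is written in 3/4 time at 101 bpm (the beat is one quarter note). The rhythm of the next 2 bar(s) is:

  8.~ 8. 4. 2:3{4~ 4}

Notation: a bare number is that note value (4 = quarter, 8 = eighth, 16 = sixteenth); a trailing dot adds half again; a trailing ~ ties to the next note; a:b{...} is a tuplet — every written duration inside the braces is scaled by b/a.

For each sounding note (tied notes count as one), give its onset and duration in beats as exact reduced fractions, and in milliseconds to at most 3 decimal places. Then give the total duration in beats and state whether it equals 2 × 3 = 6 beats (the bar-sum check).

1) 0.0ms=0b +891.089ms=3/2b
2) 891.089ms=3/2b +891.089ms=3/2b
3) 1782.178ms=3b +1782.178ms=3b
Σ=6b of 6 (101bpm 3/4) — PASS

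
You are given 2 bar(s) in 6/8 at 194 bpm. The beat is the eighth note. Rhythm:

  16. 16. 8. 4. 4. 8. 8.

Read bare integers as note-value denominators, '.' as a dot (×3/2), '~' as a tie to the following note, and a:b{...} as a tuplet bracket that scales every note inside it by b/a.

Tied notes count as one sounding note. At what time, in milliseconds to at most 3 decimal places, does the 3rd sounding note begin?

1. 0.0ms @ 0 + 231.959ms (3/4)
2. 231.959ms @ 3/4 + 231.959ms (3/4)
3. 463.918ms @ 3/2 + 463.918ms (3/2)
4. 927.835ms @ 3 + 927.835ms (3)
5. 1855.67ms @ 6 + 927.835ms (3)
6. 2783.505ms @ 9 + 463.918ms (3/2)
7. 3247.423ms @ 21/2 + 463.918ms (3/2)

note 3 onset = 3/2b = 463.918ms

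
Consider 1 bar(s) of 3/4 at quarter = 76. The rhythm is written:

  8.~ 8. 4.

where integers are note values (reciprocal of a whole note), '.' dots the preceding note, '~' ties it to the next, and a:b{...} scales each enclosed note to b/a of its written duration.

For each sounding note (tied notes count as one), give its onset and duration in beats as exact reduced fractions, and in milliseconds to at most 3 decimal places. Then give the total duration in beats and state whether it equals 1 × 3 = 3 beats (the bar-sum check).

1) 0.0ms=0b +1184.211ms=3/2b
2) 1184.211ms=3/2b +1184.211ms=3/2b
Σ=3b of 3 (76bpm 3/4) — PASS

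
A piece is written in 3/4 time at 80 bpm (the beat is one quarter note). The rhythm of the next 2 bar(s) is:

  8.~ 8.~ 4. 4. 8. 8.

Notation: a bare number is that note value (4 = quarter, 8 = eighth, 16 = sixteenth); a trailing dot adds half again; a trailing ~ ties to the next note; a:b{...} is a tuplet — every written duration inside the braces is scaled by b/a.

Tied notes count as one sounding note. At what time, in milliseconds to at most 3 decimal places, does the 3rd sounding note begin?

note 3 onset = 9/2b = 3375.0ms

1. 0.0ms @ 0 + 2250.0ms (3)
2. 2250.0ms @ 3 + 1125.0ms (3/2)
3. 3375.0ms @ 9/2 + 562.5ms (3/4)
4. 3937.5ms @ 21/4 + 562.5ms (3/4)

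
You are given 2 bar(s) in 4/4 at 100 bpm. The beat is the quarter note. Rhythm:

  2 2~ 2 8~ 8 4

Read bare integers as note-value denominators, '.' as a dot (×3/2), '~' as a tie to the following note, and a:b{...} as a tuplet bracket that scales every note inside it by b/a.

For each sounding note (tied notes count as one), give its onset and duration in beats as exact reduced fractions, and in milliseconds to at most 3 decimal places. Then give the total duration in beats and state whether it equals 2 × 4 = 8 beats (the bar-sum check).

1) 0.0ms=0b +1200.0ms=2b
2) 1200.0ms=2b +2400.0ms=4b
3) 3600.0ms=6b +600.0ms=1b
4) 4200.0ms=7b +600.0ms=1b
Σ=8b of 8 (100bpm 4/4) — PASS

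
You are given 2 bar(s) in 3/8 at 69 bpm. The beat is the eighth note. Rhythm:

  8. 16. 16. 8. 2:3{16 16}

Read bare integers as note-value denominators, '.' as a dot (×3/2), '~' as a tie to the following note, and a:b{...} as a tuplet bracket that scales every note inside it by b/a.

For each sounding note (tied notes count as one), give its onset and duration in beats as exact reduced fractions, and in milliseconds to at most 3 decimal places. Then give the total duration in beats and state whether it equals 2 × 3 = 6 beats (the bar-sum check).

1) 0.0ms=0b +1304.348ms=3/2b
2) 1304.348ms=3/2b +652.174ms=3/4b
3) 1956.522ms=9/4b +652.174ms=3/4b
4) 2608.696ms=3b +1304.348ms=3/2b
5) 3913.043ms=9/2b +652.174ms=3/4b
6) 4565.217ms=21/4b +652.174ms=3/4b
Σ=6b of 6 (69bpm 3/8) — PASS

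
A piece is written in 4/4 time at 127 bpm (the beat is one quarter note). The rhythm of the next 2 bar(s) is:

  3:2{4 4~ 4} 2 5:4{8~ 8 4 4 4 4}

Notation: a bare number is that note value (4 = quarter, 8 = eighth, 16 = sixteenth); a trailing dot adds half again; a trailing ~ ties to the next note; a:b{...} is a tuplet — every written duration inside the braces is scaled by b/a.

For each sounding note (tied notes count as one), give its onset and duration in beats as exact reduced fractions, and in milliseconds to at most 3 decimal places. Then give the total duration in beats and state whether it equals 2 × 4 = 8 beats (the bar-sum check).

1) 0.0ms=0b +314.961ms=2/3b
2) 314.961ms=2/3b +629.921ms=4/3b
3) 944.882ms=2b +944.882ms=2b
4) 1889.764ms=4b +377.953ms=4/5b
5) 2267.717ms=24/5b +377.953ms=4/5b
6) 2645.669ms=28/5b +377.953ms=4/5b
7) 3023.622ms=32/5b +377.953ms=4/5b
8) 3401.575ms=36/5b +377.953ms=4/5b
Σ=8b of 8 (127bpm 4/4) — PASS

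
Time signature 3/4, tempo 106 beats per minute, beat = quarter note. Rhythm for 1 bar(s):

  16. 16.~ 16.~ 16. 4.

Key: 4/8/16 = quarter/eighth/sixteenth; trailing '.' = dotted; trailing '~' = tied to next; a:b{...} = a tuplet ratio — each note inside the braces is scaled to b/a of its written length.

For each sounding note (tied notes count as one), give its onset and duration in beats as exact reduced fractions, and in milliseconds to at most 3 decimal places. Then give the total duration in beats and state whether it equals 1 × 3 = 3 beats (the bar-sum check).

1) 0.0ms=0b +212.264ms=3/8b
2) 212.264ms=3/8b +636.792ms=9/8b
3) 849.057ms=3/2b +849.057ms=3/2b
Σ=3b of 3 (106bpm 3/4) — PASS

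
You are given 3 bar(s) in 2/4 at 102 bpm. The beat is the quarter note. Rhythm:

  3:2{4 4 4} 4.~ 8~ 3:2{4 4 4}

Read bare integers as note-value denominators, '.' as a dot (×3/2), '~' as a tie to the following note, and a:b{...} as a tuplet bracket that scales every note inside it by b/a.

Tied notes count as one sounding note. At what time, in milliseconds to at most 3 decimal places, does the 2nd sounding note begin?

note 2 onset = 2/3b = 392.157ms

1. 0.0ms @ 0 + 392.157ms (2/3)
2. 392.157ms @ 2/3 + 392.157ms (2/3)
3. 784.314ms @ 4/3 + 392.157ms (2/3)
4. 1176.471ms @ 2 + 1568.627ms (8/3)
5. 2745.098ms @ 14/3 + 392.157ms (2/3)
6. 3137.255ms @ 16/3 + 392.157ms (2/3)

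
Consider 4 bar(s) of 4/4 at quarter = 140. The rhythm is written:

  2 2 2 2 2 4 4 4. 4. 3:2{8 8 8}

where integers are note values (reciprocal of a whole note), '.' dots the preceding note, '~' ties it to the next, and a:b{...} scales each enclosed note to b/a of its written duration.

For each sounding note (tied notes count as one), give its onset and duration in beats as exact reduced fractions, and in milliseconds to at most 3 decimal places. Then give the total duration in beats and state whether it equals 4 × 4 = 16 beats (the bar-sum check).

1) 0.0ms=0b +857.143ms=2b
2) 857.143ms=2b +857.143ms=2b
3) 1714.286ms=4b +857.143ms=2b
4) 2571.429ms=6b +857.143ms=2b
5) 3428.571ms=8b +857.143ms=2b
6) 4285.714ms=10b +428.571ms=1b
7) 4714.286ms=11b +428.571ms=1b
8) 5142.857ms=12b +642.857ms=3/2b
9) 5785.714ms=27/2b +642.857ms=3/2b
10) 6428.571ms=15b +142.857ms=1/3b
11) 6571.429ms=46/3b +142.857ms=1/3b
12) 6714.286ms=47/3b +142.857ms=1/3b
Σ=16b of 16 (140bpm 4/4) — PASS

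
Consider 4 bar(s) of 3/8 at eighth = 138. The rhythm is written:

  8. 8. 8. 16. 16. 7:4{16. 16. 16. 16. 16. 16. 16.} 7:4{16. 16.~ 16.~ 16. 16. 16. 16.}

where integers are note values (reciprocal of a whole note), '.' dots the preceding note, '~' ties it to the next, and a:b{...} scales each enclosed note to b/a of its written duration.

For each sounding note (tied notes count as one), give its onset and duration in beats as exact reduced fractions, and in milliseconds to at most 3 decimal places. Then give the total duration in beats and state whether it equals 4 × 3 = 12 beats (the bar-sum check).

1) 0.0ms=0b +652.174ms=3/2b
2) 652.174ms=3/2b +652.174ms=3/2b
3) 1304.348ms=3b +652.174ms=3/2b
4) 1956.522ms=9/2b +326.087ms=3/4b
5) 2282.609ms=21/4b +326.087ms=3/4b
6) 2608.696ms=6b +186.335ms=3/7b
7) 2795.031ms=45/7b +186.335ms=3/7b
8) 2981.366ms=48/7b +186.335ms=3/7b
9) 3167.702ms=51/7b +186.335ms=3/7b
10) 3354.037ms=54/7b +186.335ms=3/7b
11) 3540.373ms=57/7b +186.335ms=3/7b
12) 3726.708ms=60/7b +186.335ms=3/7b
13) 3913.043ms=9b +186.335ms=3/7b
14) 4099.379ms=66/7b +559.006ms=9/7b
15) 4658.385ms=75/7b +186.335ms=3/7b
16) 4844.72ms=78/7b +186.335ms=3/7b
17) 5031.056ms=81/7b +186.335ms=3/7b
Σ=12b of 12 (138bpm 3/8) — PASS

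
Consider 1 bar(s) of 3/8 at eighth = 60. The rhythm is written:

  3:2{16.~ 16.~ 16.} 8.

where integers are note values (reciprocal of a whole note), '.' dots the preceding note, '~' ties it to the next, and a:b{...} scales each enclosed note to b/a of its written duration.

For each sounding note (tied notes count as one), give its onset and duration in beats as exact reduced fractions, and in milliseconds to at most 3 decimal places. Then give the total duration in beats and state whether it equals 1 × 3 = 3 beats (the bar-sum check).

1) 0.0ms=0b +1500.0ms=3/2b
2) 1500.0ms=3/2b +1500.0ms=3/2b
Σ=3b of 3 (60bpm 3/8) — PASS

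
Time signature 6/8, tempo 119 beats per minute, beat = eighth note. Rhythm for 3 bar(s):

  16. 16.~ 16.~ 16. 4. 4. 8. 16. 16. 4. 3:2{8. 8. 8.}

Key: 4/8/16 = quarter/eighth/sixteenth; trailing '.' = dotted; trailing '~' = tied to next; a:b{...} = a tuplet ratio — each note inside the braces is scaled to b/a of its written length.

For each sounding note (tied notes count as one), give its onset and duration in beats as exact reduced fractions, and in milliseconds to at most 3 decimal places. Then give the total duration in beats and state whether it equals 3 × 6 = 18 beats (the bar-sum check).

1) 0.0ms=0b +378.151ms=3/4b
2) 378.151ms=3/4b +1134.454ms=9/4b
3) 1512.605ms=3b +1512.605ms=3b
4) 3025.21ms=6b +1512.605ms=3b
5) 4537.815ms=9b +756.303ms=3/2b
6) 5294.118ms=21/2b +378.151ms=3/4b
7) 5672.269ms=45/4b +378.151ms=3/4b
8) 6050.42ms=12b +1512.605ms=3b
9) 7563.025ms=15b +504.202ms=1b
10) 8067.227ms=16b +504.202ms=1b
11) 8571.429ms=17b +504.202ms=1b
Σ=18b of 18 (119bpm 6/8) — PASS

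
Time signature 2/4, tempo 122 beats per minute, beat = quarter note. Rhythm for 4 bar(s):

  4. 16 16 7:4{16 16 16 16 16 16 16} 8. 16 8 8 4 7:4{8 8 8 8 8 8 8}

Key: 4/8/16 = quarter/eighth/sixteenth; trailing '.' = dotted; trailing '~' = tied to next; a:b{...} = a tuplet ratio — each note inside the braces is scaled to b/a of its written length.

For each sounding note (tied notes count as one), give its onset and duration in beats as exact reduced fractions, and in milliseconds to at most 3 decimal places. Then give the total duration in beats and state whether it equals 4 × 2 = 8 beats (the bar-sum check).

1) 0.0ms=0b +737.705ms=3/2b
2) 737.705ms=3/2b +122.951ms=1/4b
3) 860.656ms=7/4b +122.951ms=1/4b
4) 983.607ms=2b +70.258ms=1/7b
5) 1053.864ms=15/7b +70.258ms=1/7b
6) 1124.122ms=16/7b +70.258ms=1/7b
7) 1194.379ms=17/7b +70.258ms=1/7b
8) 1264.637ms=18/7b +70.258ms=1/7b
9) 1334.895ms=19/7b +70.258ms=1/7b
10) 1405.152ms=20/7b +70.258ms=1/7b
11) 1475.41ms=3b +368.852ms=3/4b
12) 1844.262ms=15/4b +122.951ms=1/4b
13) 1967.213ms=4b +245.902ms=1/2b
14) 2213.115ms=9/2b +245.902ms=1/2b
15) 2459.016ms=5b +491.803ms=1b
16) 2950.82ms=6b +140.515ms=2/7b
17) 3091.335ms=44/7b +140.515ms=2/7b
18) 3231.85ms=46/7b +140.515ms=2/7b
19) 3372.365ms=48/7b +140.515ms=2/7b
20) 3512.881ms=50/7b +140.515ms=2/7b
21) 3653.396ms=52/7b +140.515ms=2/7b
22) 3793.911ms=54/7b +140.515ms=2/7b
Σ=8b of 8 (122bpm 2/4) — PASS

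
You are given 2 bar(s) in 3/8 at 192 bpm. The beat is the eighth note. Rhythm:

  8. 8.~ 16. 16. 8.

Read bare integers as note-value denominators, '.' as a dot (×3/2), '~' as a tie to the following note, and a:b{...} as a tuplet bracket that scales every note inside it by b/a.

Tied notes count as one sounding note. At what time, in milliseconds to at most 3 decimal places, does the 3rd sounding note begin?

1. 0.0ms @ 0 + 468.75ms (3/2)
2. 468.75ms @ 3/2 + 703.125ms (9/4)
3. 1171.875ms @ 15/4 + 234.375ms (3/4)
4. 1406.25ms @ 9/2 + 468.75ms (3/2)

note 3 onset = 15/4b = 1171.875ms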